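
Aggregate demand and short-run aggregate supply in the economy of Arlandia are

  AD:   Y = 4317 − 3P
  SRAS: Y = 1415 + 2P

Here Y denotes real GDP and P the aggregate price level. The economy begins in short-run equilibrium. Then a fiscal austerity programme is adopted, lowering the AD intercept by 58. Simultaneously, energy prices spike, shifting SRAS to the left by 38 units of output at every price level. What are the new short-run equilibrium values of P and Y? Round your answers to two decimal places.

After both shocks: AD is Y = 4259 − 3P and SRAS is Y = 1377 + 2P.
Setting them equal: 2882 = 5P, so P = 576.40.
Substituting into AD, Y = 2529.80.

P = 576.40, Y = 2529.80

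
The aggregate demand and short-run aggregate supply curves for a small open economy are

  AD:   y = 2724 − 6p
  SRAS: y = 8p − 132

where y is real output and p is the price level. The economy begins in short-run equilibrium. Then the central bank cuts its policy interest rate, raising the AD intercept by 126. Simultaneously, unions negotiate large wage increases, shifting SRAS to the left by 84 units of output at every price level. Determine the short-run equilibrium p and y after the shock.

After both shocks: AD is y = 2850 − 6p and SRAS is y = 8p − 216.
Setting them equal: 3066 = 14p, so p = 219.
y = 2850 − 6·219 = 1536.

p = 219, y = 1536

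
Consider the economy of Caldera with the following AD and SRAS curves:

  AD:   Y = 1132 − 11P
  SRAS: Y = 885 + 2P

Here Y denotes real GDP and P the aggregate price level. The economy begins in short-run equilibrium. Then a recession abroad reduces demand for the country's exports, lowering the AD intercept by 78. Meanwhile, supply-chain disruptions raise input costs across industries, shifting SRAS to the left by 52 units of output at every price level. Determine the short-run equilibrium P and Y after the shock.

After both shocks: AD is Y = 1054 − 11P and SRAS is Y = 833 + 2P.
Setting them equal: 221 = 13P, so P = 17.
Y = 1054 − 11·17 = 867.

P = 17, Y = 867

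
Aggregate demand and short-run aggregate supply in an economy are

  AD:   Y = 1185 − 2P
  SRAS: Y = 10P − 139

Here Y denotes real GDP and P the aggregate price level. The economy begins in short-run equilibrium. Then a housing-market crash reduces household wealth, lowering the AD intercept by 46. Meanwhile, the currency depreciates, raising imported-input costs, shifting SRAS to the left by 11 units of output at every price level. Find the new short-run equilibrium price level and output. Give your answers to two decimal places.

After both shocks: AD is Y = 1139 − 2P and SRAS is Y = 10P − 150.
Setting them equal: 1289 = 12P, so P = 107.42.
Substituting into AD, Y = 924.17.

P = 107.42, Y = 924.17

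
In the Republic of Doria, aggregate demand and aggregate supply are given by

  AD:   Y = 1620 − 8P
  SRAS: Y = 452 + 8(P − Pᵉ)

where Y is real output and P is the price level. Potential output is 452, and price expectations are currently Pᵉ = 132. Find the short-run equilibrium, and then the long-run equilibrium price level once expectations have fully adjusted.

Short run: with Pᵉ = 132, SRAS is Y = 8P − 604. Setting AD = SRAS gives 2224 = 16P, so P = 139 and Y = 1620 − 8·139 = 508.
Output 508 is above potential 452, so over time expected prices rise and SRAS shifts left until Y returns to 452.
Long run: Y = 452 on the AD curve gives 452 = 1620 − 8P, so P = 146.

Short run: P = 139, Y = 508. Long run: P = 146.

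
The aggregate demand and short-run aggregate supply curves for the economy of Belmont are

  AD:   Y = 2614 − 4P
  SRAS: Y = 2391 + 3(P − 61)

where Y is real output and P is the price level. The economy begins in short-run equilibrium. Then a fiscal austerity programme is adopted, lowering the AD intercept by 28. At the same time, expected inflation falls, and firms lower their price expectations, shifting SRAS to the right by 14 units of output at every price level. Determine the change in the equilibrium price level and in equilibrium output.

ΔP = -6, ΔY = -4

After both shocks: AD is Y = 2586 − 4P and SRAS is Y = 2222 + 3P.
Setting them equal: 364 = 7P, so P = 52.
Y = 2586 − 4·52 = 2378.
Initially P = 58, Y = 2382, so ΔP = -6 and ΔY = -4.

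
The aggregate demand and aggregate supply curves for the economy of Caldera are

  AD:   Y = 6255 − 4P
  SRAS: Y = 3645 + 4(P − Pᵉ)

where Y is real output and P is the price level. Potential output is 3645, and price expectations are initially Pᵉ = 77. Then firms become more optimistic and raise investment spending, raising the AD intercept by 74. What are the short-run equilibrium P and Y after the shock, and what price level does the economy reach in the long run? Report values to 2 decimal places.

AD shifts right: new AD is Y = 6329 − 4P. With Pᵉ = 77, SRAS is Y = 3337 + 4P.
Short run: 6329 − 4P = 3337 + 4P gives 2992 = 8P, so P = 374.00 and Y = 6329 − 4P = 4833.00.
Y = 4833.00 is above potential 3645; expectations adjust and SRAS shifts left until Y = 3645.
Long run: on the new AD curve, 3645 = 6329 − 4P gives P = 671.00.

Short run: P = 374.00, Y = 4833.00. Long run: P = 671.00.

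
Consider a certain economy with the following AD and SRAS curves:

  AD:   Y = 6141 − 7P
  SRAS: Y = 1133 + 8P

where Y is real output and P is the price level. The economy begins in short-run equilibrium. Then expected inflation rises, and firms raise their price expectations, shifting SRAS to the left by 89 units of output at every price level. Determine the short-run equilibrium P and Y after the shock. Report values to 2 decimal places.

P = 339.80, Y = 3762.40

This is a negative supply shock: SRAS shifts left.
New SRAS: Y = 1044 + 8P.
Set AD = SRAS: 6141 − 7P = 1044 + 8P, so 5097 = 15P and P = 339.80.
Substituting into AD, Y = 3762.40.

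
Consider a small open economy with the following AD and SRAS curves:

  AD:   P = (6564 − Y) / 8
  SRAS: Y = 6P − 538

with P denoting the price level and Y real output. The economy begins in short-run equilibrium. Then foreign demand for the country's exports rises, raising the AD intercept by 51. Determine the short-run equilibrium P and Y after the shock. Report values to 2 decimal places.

This is a positive demand shock: AD shifts right.
New AD: Y = 6615 − 8P.
Set AD = SRAS: 6615 − 8P = 6P − 538, so 7153 = 14P and P = 510.93.
Substituting into AD, Y = 2527.57.

P = 510.93, Y = 2527.57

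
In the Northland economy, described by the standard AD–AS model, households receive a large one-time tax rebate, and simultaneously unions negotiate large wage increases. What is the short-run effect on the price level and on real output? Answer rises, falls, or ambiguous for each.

The first event is a positive demand shock: AD shifts right, which by itself pushes P up and Y up.
The second is an adverse supply shock: SRAS shifts left, which by itself pushes P up and Y down.
Both shocks push P up, so P rises. The two shocks push Y in opposite directions, so the effect on Y is ambiguous.

Price level: rises; output: ambiguous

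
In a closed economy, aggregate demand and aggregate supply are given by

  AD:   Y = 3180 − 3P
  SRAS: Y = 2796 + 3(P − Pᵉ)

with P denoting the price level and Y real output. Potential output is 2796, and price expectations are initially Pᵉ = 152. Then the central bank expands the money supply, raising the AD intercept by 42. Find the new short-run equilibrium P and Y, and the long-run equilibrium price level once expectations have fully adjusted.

AD shifts right: new AD is Y = 3222 − 3P. With Pᵉ = 152, SRAS is Y = 2340 + 3P.
Short run: 3222 − 3P = 2340 + 3P gives 882 = 6P, so P = 147 and Y = 3222 − 3·147 = 2781.
Y = 2781 is below potential 2796; expectations adjust and SRAS shifts right until Y = 2796.
Long run: on the new AD curve, 2796 = 3222 − 3P gives P = 142.

Short run: P = 147, Y = 2781. Long run: P = 142.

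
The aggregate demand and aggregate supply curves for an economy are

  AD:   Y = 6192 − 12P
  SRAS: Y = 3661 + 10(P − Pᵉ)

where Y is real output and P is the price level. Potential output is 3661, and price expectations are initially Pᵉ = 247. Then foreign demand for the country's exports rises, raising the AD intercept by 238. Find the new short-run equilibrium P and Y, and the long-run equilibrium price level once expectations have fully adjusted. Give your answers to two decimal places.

Short run: P = 238.14, Y = 3572.36. Long run: P = 230.75.

AD shifts right: new AD is Y = 6430 − 12P. With Pᵉ = 247, SRAS is Y = 1191 + 10P.
Short run: 6430 − 12P = 1191 + 10P gives 5239 = 22P, so P = 238.14 and Y = 6430 − 12P = 3572.36.
Y = 3572.36 is below potential 3661; expectations adjust and SRAS shifts right until Y = 3661.
Long run: on the new AD curve, 3661 = 6430 − 12P gives P = 230.75.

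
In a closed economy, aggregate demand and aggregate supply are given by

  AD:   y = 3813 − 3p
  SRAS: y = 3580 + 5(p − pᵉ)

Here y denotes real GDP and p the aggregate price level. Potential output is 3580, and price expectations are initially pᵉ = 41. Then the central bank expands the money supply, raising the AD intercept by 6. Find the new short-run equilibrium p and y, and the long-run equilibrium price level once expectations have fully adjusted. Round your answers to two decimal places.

AD shifts right: new AD is y = 3819 − 3p. With pᵉ = 41, SRAS is y = 3375 + 5p.
Short run: 3819 − 3p = 3375 + 5p gives 444 = 8p, so p = 55.50 and y = 3819 − 3p = 3652.50.
y = 3652.50 is above potential 3580; expectations adjust and SRAS shifts left until y = 3580.
Long run: on the new AD curve, 3580 = 3819 − 3p gives p = 79.67.

Short run: p = 55.50, y = 3652.50. Long run: p = 79.67.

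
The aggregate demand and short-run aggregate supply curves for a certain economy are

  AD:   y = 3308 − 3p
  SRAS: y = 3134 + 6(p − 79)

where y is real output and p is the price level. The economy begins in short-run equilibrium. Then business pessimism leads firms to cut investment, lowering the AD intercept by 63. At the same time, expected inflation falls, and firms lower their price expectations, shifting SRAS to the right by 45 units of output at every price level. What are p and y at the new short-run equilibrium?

After both shocks: AD is y = 3245 − 3p and SRAS is y = 2705 + 6p.
Setting them equal: 540 = 9p, so p = 60.
y = 3245 − 3·60 = 3065.

p = 60, y = 3065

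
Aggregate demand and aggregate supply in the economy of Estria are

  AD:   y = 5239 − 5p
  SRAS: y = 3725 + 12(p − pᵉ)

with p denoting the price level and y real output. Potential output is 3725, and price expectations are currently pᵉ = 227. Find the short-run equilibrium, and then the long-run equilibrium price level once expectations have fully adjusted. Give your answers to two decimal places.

Short run: p = 249.29, y = 3992.53. Long run: p = 302.80.

Short run: with pᵉ = 227, SRAS is y = 1001 + 12p. Setting AD = SRAS gives 4238 = 17p, so p = 249.29 and y = 5239 − 5p = 3992.53.
Output 3992.53 is above potential 3725, so over time expected prices rise and SRAS shifts left until y returns to 3725.
Long run: y = 3725 on the AD curve gives 3725 = 5239 − 5p, so p = 302.80.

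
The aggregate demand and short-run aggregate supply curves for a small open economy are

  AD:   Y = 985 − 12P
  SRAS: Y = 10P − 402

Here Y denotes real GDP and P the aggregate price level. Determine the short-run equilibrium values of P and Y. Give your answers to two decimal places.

Set AD = SRAS: 985 − 12P = 10P − 402, so 1387 = 22P and P = 63.05.
Substituting into AD, Y = 985 − 12P = 228.45.

P = 63.05, Y = 228.45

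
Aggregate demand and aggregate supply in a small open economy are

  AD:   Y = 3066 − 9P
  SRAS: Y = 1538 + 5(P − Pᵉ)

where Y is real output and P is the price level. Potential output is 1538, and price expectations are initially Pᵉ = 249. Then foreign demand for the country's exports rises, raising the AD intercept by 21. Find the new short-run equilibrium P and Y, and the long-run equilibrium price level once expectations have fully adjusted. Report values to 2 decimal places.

Short run: P = 199.57, Y = 1290.86. Long run: P = 172.11.

AD shifts right: new AD is Y = 3087 − 9P. With Pᵉ = 249, SRAS is Y = 293 + 5P.
Short run: 3087 − 9P = 293 + 5P gives 2794 = 14P, so P = 199.57 and Y = 3087 − 9P = 1290.86.
Y = 1290.86 is below potential 1538; expectations adjust and SRAS shifts right until Y = 1538.
Long run: on the new AD curve, 1538 = 3087 − 9P gives P = 172.11.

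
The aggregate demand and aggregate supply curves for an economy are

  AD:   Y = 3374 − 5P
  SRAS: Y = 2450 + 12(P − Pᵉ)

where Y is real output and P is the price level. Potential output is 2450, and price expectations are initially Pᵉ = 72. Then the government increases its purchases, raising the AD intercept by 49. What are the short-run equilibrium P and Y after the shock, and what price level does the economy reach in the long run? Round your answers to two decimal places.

AD shifts right: new AD is Y = 3423 − 5P. With Pᵉ = 72, SRAS is Y = 1586 + 12P.
Short run: 3423 − 5P = 1586 + 12P gives 1837 = 17P, so P = 108.06 and Y = 3423 − 5P = 2882.71.
Y = 2882.71 is above potential 2450; expectations adjust and SRAS shifts left until Y = 2450.
Long run: on the new AD curve, 2450 = 3423 − 5P gives P = 194.60.

Short run: P = 108.06, Y = 2882.71. Long run: P = 194.60.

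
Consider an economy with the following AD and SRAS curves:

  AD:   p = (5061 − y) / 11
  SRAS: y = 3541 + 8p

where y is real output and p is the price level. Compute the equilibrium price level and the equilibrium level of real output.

Rearrange AD to y = 5061 − 11p.
Set AD = SRAS: 5061 − 11p = 3541 + 8p, so 1520 = 19p and p = 80.
Then y = 5061 − 11·80 = 4181.

p = 80, y = 4181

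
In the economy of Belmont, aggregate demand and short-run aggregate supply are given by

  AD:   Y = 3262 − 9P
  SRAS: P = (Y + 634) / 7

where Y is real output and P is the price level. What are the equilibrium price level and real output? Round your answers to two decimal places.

P = 243.50, Y = 1070.50

Rearrange SRAS to Y = 7P − 634.
Set AD = SRAS: 3262 − 9P = 7P − 634, so 3896 = 16P and P = 243.50.
Substituting into AD, Y = 3262 − 9P = 1070.50.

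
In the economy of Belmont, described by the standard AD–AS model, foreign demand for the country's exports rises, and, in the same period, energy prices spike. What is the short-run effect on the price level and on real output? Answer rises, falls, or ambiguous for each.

Price level: rises; output: ambiguous

The first event is a positive demand shock: AD shifts right, which by itself pushes P up and Y up.
The second is an adverse supply shock: SRAS shifts left, which by itself pushes P up and Y down.
Both shocks push P up, so P rises. The two shocks push Y in opposite directions, so the effect on Y is ambiguous.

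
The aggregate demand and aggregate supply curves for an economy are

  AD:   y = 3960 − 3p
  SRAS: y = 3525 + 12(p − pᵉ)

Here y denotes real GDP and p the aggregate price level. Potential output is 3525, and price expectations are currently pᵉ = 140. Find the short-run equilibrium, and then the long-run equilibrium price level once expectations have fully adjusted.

Short run: p = 141, y = 3537. Long run: p = 145.

Short run: with pᵉ = 140, SRAS is y = 1845 + 12p. Setting AD = SRAS gives 2115 = 15p, so p = 141 and y = 3960 − 3·141 = 3537.
Output 3537 is above potential 3525, so over time expected prices rise and SRAS shifts left until y returns to 3525.
Long run: y = 3525 on the AD curve gives 3525 = 3960 − 3p, so p = 145.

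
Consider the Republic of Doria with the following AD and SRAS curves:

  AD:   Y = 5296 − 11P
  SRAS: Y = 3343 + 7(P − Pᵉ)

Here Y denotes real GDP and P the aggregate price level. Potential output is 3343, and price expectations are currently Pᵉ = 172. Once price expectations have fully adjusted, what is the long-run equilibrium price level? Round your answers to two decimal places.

Long-run P = 177.55

Short run: with Pᵉ = 172, SRAS is Y = 2139 + 7P. Setting AD = SRAS gives 3157 = 18P, so P = 175.39 and Y = 5296 − 11P = 3366.72.
Output 3366.72 is above potential 3343, so over time expected prices rise and SRAS shifts left until Y returns to 3343.
Long run: Y = 3343 on the AD curve gives 3343 = 5296 − 11P, so P = 177.55.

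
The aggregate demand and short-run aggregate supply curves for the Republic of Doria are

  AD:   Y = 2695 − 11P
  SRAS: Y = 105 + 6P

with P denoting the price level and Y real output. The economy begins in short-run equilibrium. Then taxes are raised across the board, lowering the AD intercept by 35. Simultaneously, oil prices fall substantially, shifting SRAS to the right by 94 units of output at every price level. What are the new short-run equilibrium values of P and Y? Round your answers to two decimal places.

P = 144.76, Y = 1067.59

After both shocks: AD is Y = 2660 − 11P and SRAS is Y = 199 + 6P.
Setting them equal: 2461 = 17P, so P = 144.76.
Substituting into AD, Y = 1067.59.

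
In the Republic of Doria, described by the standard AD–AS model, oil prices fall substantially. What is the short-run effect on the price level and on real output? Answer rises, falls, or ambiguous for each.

This is a favourable supply shock: SRAS shifts right.
Moving along the downward-sloping AD curve, P falls and Y rises.

Price level: falls; output: rises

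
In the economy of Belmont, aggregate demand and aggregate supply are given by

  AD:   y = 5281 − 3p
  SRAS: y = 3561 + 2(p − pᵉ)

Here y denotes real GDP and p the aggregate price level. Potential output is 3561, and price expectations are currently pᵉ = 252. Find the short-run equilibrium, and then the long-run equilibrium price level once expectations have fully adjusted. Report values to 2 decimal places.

Short run: p = 444.80, y = 3946.60. Long run: p = 573.33.

Short run: with pᵉ = 252, SRAS is y = 3057 + 2p. Setting AD = SRAS gives 2224 = 5p, so p = 444.80 and y = 5281 − 3p = 3946.60.
Output 3946.60 is above potential 3561, so over time expected prices rise and SRAS shifts left until y returns to 3561.
Long run: y = 3561 on the AD curve gives 3561 = 5281 − 3p, so p = 573.33.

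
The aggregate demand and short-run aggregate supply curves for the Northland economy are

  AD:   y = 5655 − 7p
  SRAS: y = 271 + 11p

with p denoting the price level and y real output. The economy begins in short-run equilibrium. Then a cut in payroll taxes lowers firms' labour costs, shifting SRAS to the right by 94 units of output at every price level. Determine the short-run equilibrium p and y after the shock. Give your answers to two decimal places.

This is a positive supply shock: SRAS shifts right.
New SRAS: y = 365 + 11p.
Set AD = SRAS: 5655 − 7p = 365 + 11p, so 5290 = 18p and p = 293.89.
Substituting into AD, y = 3597.78.

p = 293.89, y = 3597.78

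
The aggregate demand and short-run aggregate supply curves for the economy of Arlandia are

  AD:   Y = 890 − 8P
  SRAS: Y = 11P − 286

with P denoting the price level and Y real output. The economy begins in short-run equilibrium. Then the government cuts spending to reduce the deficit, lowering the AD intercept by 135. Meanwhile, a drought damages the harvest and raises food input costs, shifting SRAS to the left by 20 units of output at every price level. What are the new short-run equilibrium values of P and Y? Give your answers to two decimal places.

P = 55.84, Y = 308.26

After both shocks: AD is Y = 755 − 8P and SRAS is Y = 11P − 306.
Setting them equal: 1061 = 19P, so P = 55.84.
Substituting into AD, Y = 308.26.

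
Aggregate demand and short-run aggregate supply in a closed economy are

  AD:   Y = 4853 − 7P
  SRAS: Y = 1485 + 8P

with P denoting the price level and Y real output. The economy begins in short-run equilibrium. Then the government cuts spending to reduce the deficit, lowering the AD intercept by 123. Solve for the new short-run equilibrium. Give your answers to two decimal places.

P = 216.33, Y = 3215.67

This is a negative demand shock: AD shifts left.
New AD: Y = 4730 − 7P.
Set AD = SRAS: 4730 − 7P = 1485 + 8P, so 3245 = 15P and P = 216.33.
Substituting into AD, Y = 3215.67.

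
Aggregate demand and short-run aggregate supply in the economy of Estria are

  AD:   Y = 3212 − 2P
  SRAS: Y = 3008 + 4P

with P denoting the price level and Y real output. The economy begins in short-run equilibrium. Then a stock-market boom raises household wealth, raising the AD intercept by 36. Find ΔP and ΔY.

This is a positive demand shock: AD shifts right.
New AD: Y = 3248 − 2P.
Set AD = SRAS: 3248 − 2P = 3008 + 4P, so 240 = 6P and P = 40.
Y = 3248 − 2·40 = 3168.
Initially P = 34, Y = 3144, so ΔP = +6 and ΔY = +24.

ΔP = +6, ΔY = +24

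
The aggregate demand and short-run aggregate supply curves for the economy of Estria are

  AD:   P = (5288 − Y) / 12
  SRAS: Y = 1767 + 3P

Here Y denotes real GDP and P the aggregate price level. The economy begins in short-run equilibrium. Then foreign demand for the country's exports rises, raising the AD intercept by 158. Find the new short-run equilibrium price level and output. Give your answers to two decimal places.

This is a positive demand shock: AD shifts right.
New AD: Y = 5446 − 12P.
Set AD = SRAS: 5446 − 12P = 1767 + 3P, so 3679 = 15P and P = 245.27.
Substituting into AD, Y = 2502.80.

P = 245.27, Y = 2502.80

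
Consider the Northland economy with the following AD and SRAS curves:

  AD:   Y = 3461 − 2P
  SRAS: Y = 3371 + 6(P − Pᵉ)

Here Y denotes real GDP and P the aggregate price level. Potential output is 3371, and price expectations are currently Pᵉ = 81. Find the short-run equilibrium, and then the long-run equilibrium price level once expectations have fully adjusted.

Short run: with Pᵉ = 81, SRAS is Y = 2885 + 6P. Setting AD = SRAS gives 576 = 8P, so P = 72 and Y = 3461 − 2·72 = 3317.
Output 3317 is below potential 3371, so over time expected prices fall and SRAS shifts right until Y returns to 3371.
Long run: Y = 3371 on the AD curve gives 3371 = 3461 − 2P, so P = 45.

Short run: P = 72, Y = 3317. Long run: P = 45.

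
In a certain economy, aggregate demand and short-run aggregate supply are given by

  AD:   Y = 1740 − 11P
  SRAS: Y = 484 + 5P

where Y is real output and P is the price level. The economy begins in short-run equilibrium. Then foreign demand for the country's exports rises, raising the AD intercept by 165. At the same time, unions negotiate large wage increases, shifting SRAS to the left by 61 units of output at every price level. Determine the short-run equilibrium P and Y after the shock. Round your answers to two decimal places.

After both shocks: AD is Y = 1905 − 11P and SRAS is Y = 423 + 5P.
Setting them equal: 1482 = 16P, so P = 92.63.
Substituting into AD, Y = 886.13.

P = 92.63, Y = 886.13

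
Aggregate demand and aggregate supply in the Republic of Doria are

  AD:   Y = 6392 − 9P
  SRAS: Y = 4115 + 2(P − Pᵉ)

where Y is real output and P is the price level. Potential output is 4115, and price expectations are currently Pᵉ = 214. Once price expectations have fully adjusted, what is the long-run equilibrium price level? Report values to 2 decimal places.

Long-run P = 253.00

Short run: with Pᵉ = 214, SRAS is Y = 3687 + 2P. Setting AD = SRAS gives 2705 = 11P, so P = 245.91 and Y = 6392 − 9P = 4178.82.
Output 4178.82 is above potential 4115, so over time expected prices rise and SRAS shifts left until Y returns to 4115.
Long run: Y = 4115 on the AD curve gives 4115 = 6392 − 9P, so P = 253.00.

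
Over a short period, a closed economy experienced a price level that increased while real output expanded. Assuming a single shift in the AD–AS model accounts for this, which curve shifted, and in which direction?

AD shifted right

P rose and Y rose. An AD shift moves P and Y in the same direction; an SRAS shift moves them in opposite directions.
Here P and Y moved in the same direction, so the AD curve shifted.
Since Y rose, AD shifted right.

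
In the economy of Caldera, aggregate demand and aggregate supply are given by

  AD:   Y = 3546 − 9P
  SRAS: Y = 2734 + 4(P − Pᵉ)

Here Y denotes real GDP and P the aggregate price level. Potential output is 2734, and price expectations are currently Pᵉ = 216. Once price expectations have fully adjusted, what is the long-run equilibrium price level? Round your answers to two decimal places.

Long-run P = 90.22

Short run: with Pᵉ = 216, SRAS is Y = 1870 + 4P. Setting AD = SRAS gives 1676 = 13P, so P = 128.92 and Y = 3546 − 9P = 2385.69.
Output 2385.69 is below potential 2734, so over time expected prices fall and SRAS shifts right until Y returns to 2734.
Long run: Y = 2734 on the AD curve gives 2734 = 3546 − 9P, so P = 90.22.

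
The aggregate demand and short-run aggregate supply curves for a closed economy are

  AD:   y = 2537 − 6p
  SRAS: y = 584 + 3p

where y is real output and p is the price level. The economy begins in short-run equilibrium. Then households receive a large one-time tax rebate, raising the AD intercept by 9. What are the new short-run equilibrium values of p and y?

p = 218, y = 1238

This is a positive demand shock: AD shifts right.
New AD: y = 2546 − 6p.
Set AD = SRAS: 2546 − 6p = 584 + 3p, so 1962 = 9p and p = 218.
y = 2546 − 6·218 = 1238.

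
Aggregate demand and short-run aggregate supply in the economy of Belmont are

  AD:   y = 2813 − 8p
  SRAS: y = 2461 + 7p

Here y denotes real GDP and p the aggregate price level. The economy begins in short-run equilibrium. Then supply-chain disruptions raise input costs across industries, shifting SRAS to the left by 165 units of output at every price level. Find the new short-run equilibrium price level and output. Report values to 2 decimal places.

p = 34.47, y = 2537.27

This is a negative supply shock: SRAS shifts left.
New SRAS: y = 2296 + 7p.
Set AD = SRAS: 2813 − 8p = 2296 + 7p, so 517 = 15p and p = 34.47.
Substituting into AD, y = 2537.27.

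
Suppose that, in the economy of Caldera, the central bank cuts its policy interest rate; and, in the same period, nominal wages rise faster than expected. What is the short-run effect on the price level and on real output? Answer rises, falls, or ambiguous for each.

The first event is a positive demand shock: AD shifts right, which by itself pushes P up and Y up.
The second is an adverse supply shock: SRAS shifts left, which by itself pushes P up and Y down.
Both shocks push P up, so P rises. The two shocks push Y in opposite directions, so the effect on Y is ambiguous.

Price level: rises; output: ambiguous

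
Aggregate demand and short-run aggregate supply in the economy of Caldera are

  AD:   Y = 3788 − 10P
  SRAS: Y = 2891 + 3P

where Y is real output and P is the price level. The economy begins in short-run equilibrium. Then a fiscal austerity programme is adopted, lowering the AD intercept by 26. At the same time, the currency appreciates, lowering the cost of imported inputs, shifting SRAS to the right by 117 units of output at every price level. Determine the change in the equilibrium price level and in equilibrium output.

ΔP = -11, ΔY = +84

After both shocks: AD is Y = 3762 − 10P and SRAS is Y = 3008 + 3P.
Setting them equal: 754 = 13P, so P = 58.
Y = 3762 − 10·58 = 3182.
Initially P = 69, Y = 3098, so ΔP = -11 and ΔY = +84.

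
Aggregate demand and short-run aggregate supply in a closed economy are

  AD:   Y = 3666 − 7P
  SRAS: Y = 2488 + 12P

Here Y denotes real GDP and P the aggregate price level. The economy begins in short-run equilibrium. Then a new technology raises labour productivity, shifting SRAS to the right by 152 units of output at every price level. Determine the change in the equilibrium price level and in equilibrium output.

ΔP = -8, ΔY = +56

This is a positive supply shock: SRAS shifts right.
New SRAS: Y = 2640 + 12P.
Set AD = SRAS: 3666 − 7P = 2640 + 12P, so 1026 = 19P and P = 54.
Y = 3666 − 7·54 = 3288.
Initially P = 62, Y = 3232, so ΔP = -8 and ΔY = +56.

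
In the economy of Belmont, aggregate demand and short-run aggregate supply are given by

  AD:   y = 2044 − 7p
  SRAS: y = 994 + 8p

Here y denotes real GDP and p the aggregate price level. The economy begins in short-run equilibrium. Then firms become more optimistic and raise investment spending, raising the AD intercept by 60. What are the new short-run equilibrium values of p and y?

This is a positive demand shock: AD shifts right.
New AD: y = 2104 − 7p.
Set AD = SRAS: 2104 − 7p = 994 + 8p, so 1110 = 15p and p = 74.
y = 2104 − 7·74 = 1586.

p = 74, y = 1586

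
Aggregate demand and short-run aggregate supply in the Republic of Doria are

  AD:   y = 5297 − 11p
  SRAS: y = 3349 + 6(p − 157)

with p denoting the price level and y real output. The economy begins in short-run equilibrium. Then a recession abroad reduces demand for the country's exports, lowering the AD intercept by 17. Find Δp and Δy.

This is a negative demand shock: AD shifts left.
New AD: y = 5280 − 11p.
SRAS can be written y = 2407 + 6p.
Set AD = SRAS: 5280 − 11p = 2407 + 6p, so 2873 = 17p and p = 169.
y = 5280 − 11·169 = 3421.
Initially p = 170, y = 3427, so Δp = -1 and Δy = -6.

Δp = -1, Δy = -6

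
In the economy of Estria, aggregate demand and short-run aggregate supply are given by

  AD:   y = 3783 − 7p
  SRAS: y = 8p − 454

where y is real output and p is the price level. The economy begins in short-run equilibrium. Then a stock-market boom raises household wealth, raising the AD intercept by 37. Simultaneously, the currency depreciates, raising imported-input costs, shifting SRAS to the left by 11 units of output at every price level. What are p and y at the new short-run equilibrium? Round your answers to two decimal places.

p = 285.67, y = 1820.33

After both shocks: AD is y = 3820 − 7p and SRAS is y = 8p − 465.
Setting them equal: 4285 = 15p, so p = 285.67.
Substituting into AD, y = 1820.33.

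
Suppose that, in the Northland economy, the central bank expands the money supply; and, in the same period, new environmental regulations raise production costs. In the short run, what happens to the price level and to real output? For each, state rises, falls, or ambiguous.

Price level: rises; output: ambiguous

The first event is a positive demand shock: AD shifts right, which by itself pushes P up and Y up.
The second is an adverse supply shock: SRAS shifts left, which by itself pushes P up and Y down.
Both shocks push P up, so P rises. The two shocks push Y in opposite directions, so the effect on Y is ambiguous.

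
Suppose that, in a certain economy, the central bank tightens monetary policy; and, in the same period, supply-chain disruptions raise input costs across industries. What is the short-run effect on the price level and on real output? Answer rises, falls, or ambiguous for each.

The first event is a negative demand shock: AD shifts left, which by itself pushes P down and Y down.
The second is an adverse supply shock: SRAS shifts left, which by itself pushes P up and Y down.
The two shocks push P in opposite directions, so the effect on P is ambiguous. Both shocks push Y down, so Y falls.

Price level: ambiguous; output: falls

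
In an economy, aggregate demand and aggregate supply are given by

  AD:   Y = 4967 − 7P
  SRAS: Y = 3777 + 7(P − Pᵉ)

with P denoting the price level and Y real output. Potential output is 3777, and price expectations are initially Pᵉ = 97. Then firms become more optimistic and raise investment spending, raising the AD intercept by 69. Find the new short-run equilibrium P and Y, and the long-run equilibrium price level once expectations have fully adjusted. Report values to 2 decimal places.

Short run: P = 138.43, Y = 4067.00. Long run: P = 179.86.

AD shifts right: new AD is Y = 5036 − 7P. With Pᵉ = 97, SRAS is Y = 3098 + 7P.
Short run: 5036 − 7P = 3098 + 7P gives 1938 = 14P, so P = 138.43 and Y = 5036 − 7P = 4067.00.
Y = 4067.00 is above potential 3777; expectations adjust and SRAS shifts left until Y = 3777.
Long run: on the new AD curve, 3777 = 5036 − 7P gives P = 179.86.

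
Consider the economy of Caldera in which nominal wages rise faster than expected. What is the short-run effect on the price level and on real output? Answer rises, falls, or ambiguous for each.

Price level: rises; output: falls

This is an adverse supply shock: SRAS shifts left.
Moving along the downward-sloping AD curve, P rises and Y falls.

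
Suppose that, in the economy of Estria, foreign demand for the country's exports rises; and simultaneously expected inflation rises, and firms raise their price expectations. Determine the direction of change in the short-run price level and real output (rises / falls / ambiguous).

Price level: rises; output: ambiguous

The first event is a positive demand shock: AD shifts right, which by itself pushes P up and Y up.
The second is an adverse supply shock: SRAS shifts left, which by itself pushes P up and Y down.
Both shocks push P up, so P rises. The two shocks push Y in opposite directions, so the effect on Y is ambiguous.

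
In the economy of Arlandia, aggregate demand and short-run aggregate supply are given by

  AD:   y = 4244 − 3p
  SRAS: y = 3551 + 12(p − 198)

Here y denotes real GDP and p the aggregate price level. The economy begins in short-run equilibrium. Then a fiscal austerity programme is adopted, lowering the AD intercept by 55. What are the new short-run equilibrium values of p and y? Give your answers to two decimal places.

This is a negative demand shock: AD shifts left.
New AD: y = 4189 − 3p.
SRAS can be written y = 1175 + 12p.
Set AD = SRAS: 4189 − 3p = 1175 + 12p, so 3014 = 15p and p = 200.93.
Substituting into AD, y = 3586.20.

p = 200.93, y = 3586.20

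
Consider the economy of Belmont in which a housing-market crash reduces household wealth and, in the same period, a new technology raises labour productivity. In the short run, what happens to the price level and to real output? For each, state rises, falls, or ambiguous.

The first event is a negative demand shock: AD shifts left, which by itself pushes P down and Y down.
The second is a favourable supply shock: SRAS shifts right, which by itself pushes P down and Y up.
Both shocks push P down, so P falls. The two shocks push Y in opposite directions, so the effect on Y is ambiguous.

Price level: falls; output: ambiguous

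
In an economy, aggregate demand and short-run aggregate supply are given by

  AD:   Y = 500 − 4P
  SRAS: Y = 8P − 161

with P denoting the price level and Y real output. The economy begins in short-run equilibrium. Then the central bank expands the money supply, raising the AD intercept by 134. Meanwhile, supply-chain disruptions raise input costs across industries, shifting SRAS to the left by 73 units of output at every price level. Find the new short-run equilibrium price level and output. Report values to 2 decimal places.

P = 72.33, Y = 344.67

After both shocks: AD is Y = 634 − 4P and SRAS is Y = 8P − 234.
Setting them equal: 868 = 12P, so P = 72.33.
Substituting into AD, Y = 344.67.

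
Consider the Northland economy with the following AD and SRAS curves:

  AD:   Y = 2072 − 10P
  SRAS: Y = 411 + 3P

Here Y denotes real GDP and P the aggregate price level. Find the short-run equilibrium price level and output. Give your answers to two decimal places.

P = 127.77, Y = 794.31

Set AD = SRAS: 2072 − 10P = 411 + 3P, so 1661 = 13P and P = 127.77.
Substituting into AD, Y = 2072 − 10P = 794.31.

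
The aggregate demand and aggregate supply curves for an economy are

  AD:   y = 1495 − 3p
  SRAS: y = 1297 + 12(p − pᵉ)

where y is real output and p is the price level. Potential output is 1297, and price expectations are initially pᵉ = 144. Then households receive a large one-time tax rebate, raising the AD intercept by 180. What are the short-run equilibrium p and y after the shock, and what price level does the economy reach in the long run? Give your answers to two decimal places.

Short run: p = 140.40, y = 1253.80. Long run: p = 126.00.

AD shifts right: new AD is y = 1675 − 3p. With pᵉ = 144, SRAS is y = 12p − 431.
Short run: 1675 − 3p = 12p − 431 gives 2106 = 15p, so p = 140.40 and y = 1675 − 3p = 1253.80.
y = 1253.80 is below potential 1297; expectations adjust and SRAS shifts right until y = 1297.
Long run: on the new AD curve, 1297 = 1675 − 3p gives p = 126.00.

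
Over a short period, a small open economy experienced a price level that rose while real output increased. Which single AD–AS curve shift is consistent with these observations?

AD shifted right

P rose and Y rose. An AD shift moves P and Y in the same direction; an SRAS shift moves them in opposite directions.
Here P and Y moved in the same direction, so the AD curve shifted.
Since Y rose, AD shifted right.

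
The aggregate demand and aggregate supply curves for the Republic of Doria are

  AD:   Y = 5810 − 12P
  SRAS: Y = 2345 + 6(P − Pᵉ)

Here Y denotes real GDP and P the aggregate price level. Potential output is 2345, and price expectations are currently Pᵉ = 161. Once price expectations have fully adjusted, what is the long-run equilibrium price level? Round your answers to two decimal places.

Long-run P = 288.75

Short run: with Pᵉ = 161, SRAS is Y = 1379 + 6P. Setting AD = SRAS gives 4431 = 18P, so P = 246.17 and Y = 5810 − 12P = 2856.00.
Output 2856.00 is above potential 2345, so over time expected prices rise and SRAS shifts left until Y returns to 2345.
Long run: Y = 2345 on the AD curve gives 2345 = 5810 − 12P, so P = 288.75.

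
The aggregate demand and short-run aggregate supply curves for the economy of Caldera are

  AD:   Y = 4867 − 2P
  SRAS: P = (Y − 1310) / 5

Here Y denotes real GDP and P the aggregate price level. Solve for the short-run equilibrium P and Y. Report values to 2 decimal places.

P = 508.14, Y = 3850.71

Rearrange SRAS to Y = 1310 + 5P.
Set AD = SRAS: 4867 − 2P = 1310 + 5P, so 3557 = 7P and P = 508.14.
Substituting into AD, Y = 4867 − 2P = 3850.71.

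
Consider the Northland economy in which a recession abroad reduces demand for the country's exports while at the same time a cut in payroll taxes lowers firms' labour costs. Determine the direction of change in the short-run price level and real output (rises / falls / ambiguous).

Price level: falls; output: ambiguous

The first event is a negative demand shock: AD shifts left, which by itself pushes P down and Y down.
The second is a favourable supply shock: SRAS shifts right, which by itself pushes P down and Y up.
Both shocks push P down, so P falls. The two shocks push Y in opposite directions, so the effect on Y is ambiguous.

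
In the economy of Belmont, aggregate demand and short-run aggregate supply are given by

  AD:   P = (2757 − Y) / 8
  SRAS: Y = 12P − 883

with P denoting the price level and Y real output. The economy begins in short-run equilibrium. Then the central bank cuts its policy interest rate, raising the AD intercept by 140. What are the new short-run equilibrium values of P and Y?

This is a positive demand shock: AD shifts right.
New AD: Y = 2897 − 8P.
Set AD = SRAS: 2897 − 8P = 12P − 883, so 3780 = 20P and P = 189.
Y = 2897 − 8·189 = 1385.

P = 189, Y = 1385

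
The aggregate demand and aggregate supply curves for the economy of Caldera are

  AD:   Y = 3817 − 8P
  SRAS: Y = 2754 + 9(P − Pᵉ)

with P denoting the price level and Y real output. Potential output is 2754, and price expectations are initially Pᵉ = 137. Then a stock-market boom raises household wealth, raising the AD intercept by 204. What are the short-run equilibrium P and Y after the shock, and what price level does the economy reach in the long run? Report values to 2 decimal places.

AD shifts right: new AD is Y = 4021 − 8P. With Pᵉ = 137, SRAS is Y = 1521 + 9P.
Short run: 4021 − 8P = 1521 + 9P gives 2500 = 17P, so P = 147.06 and Y = 4021 − 8P = 2844.53.
Y = 2844.53 is above potential 2754; expectations adjust and SRAS shifts left until Y = 2754.
Long run: on the new AD curve, 2754 = 4021 − 8P gives P = 158.38.

Short run: P = 147.06, Y = 2844.53. Long run: P = 158.38.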